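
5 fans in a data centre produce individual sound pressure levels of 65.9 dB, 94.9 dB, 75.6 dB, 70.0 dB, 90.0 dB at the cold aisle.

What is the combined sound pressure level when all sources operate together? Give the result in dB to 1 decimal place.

Σ 10^(Lᵢ/10) = 4.14e+09.
Back to dB: 10·log₁₀ Σ = 96.2 dB.

96.2 dB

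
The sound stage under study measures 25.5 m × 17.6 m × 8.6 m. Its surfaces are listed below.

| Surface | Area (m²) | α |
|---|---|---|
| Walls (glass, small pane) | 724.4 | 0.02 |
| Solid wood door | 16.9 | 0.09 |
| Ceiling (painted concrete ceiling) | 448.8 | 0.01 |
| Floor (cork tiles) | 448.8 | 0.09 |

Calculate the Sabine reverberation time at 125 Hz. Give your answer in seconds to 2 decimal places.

10.21 sec

Total absorption A = 724.4*0.02 + 16.9*0.09 + 448.8*0.01 + 448.8*0.09
  = 14.488 + 1.521 + 4.488 + 40.392 = 60.889 m² sabins.
Room volume: 3859.68 m³.
RT60 = 0.161 · V / A = 0.161 × 3859.68 / 60.889 = 10.21 s.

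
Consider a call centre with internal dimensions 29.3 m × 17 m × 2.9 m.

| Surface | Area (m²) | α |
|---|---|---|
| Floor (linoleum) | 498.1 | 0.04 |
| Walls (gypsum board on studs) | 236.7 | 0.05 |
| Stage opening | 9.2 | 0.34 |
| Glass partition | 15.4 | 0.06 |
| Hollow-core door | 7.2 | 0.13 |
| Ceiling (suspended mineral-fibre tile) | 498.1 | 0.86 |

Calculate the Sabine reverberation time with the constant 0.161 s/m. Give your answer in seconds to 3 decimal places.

Total absorption A = 498.1×0.04 + 236.7×0.05 + 9.2×0.34 + 15.4×0.06 + 7.2×0.13 + 498.1×0.86
  = 19.924 + 11.835 + 3.128 + 0.924 + 0.936 + 428.366 = 465.113 m² sabins.
Room volume: 1444.49 m³.
Sabine: RT60 = 0.161 × 1444.49 / 465.113 = 0.500 s.

0.500 s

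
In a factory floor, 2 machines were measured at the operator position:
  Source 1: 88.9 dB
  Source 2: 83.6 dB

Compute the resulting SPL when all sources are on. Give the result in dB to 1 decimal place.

Σ 10^(Lᵢ/10) = 1.005e+09.
Back to dB: 10·log₁₀ Σ = 90.0 dB.

90.0 dB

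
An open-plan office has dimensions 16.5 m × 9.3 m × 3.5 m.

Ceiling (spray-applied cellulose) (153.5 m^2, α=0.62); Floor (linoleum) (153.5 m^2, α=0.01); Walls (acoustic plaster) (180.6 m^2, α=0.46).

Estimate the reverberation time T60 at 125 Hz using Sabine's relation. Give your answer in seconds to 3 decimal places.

0.481 sec

A = Σ Sᵢαᵢ = 153.5·0.62 + 153.5·0.01 + 180.6·0.46 = 179.781 sabins.
Room volume: 537.075 m³.
RT60 = 0.161 · V / A = 0.161 × 537.075 / 179.781 = 0.481 s.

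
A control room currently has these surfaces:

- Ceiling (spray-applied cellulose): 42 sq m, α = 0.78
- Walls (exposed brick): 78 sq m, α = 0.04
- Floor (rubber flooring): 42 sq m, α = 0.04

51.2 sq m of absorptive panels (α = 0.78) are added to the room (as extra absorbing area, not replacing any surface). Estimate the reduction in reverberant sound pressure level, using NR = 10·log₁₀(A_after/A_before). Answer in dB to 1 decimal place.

3.1 dB

Summing Sᵢαᵢ: 32.760 + 3.120 + 1.680 → A_before = 37.560 sabins.
Treatment contributes 51.2·0.78 = 39.936 sabins.
A_after = 37.560 + 39.936 = 77.496 sabins.
NR = 10·log₁₀(77.496/37.560) = 3.1 dB.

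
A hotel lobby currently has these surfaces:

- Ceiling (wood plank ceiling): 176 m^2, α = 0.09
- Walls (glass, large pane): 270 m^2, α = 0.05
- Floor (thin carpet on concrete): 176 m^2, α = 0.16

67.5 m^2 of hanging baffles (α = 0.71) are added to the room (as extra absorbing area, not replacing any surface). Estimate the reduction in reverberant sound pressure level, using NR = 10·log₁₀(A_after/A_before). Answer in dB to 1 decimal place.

A_before = Σ Sᵢαᵢ = 176·0.09 + 270·0.05 + 176·0.16 = 57.500 sabins.
Treatment contributes 67.5·0.71 = 47.925 sabins.
New total A_after = 105.425 sabins.
Reduction = 10 log₁₀(A_after/A_before) = 10 log₁₀(1.8335) = 2.6 dB.

2.6 dB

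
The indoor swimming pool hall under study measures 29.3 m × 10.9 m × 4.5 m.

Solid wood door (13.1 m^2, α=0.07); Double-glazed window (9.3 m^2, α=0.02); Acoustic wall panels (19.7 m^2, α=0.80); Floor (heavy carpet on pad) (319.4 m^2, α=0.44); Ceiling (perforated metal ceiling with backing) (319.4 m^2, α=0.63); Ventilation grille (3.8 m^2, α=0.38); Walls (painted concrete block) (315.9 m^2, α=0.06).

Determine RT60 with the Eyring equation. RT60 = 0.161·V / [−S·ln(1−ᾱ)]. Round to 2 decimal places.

0.49 s

Total surface area S = 13.1 + 9.3 + 19.7 + 319.4 + 319.4 + 3.8 + 315.9 = 1000.6 m^2.
Absorption A = 13.1×0.07 + 9.3×0.02 + 19.7×0.80 + 319.4×0.44 + 319.4×0.63 + 3.8×0.38 + 315.9×0.06 = 379.019 sabins.
ᾱ = 379.019 / 1000.6 = 0.3788.
−S·ln(1−ᾱ) = −1000.6 × ln(1 − 0.3788) = 476.388.
V = 29.3 × 10.9 × 4.5 = 1437.165 m³.
RT60 = 0.161 × 1437.165 / 476.388 = 0.49 s.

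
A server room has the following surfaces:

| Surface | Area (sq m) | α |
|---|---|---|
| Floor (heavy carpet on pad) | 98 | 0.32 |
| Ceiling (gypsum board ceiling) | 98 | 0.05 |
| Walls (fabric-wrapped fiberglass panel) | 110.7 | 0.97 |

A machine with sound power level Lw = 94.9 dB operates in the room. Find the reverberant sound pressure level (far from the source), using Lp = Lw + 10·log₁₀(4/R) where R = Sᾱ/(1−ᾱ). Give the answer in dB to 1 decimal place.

76.6 dB

Σ(Sᵢαᵢ) = 98·0.32 + 98·0.05 + 110.7·0.97 = 143.639; total area S = 306.7 sq m.
ᾱ = 0.4683, so room constant R = A/(1−ᾱ) = 270.150 sq m.
Lp = 94.9 + 10·log₁₀(4/270.150) = 94.9 + (-18.30) = 76.6 dB.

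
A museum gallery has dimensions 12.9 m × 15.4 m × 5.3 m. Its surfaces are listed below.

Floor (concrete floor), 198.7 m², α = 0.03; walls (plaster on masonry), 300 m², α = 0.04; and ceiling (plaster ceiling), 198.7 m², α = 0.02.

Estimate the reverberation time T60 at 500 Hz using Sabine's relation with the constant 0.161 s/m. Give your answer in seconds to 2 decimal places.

Total absorption A = 198.7·0.03 + 300·0.04 + 198.7·0.02
  = 5.961 + 12.000 + 3.974 = 21.935 m² sabins.
V = 12.9·15.4·5.3 = 1052.898 m³.
Sabine: RT60 = 0.161 × 1052.898 / 21.935 = 7.73 s.

7.73 s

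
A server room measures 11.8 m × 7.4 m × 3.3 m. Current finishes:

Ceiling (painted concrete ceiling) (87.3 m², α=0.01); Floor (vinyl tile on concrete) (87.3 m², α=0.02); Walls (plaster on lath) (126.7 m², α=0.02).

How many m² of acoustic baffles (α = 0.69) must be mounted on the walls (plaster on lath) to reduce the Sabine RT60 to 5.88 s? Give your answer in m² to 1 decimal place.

Summing Sᵢαᵢ: 0.873 + 1.746 + 2.534 → A₁ = 5.153 sabins.
V = 288.156 m³. Target absorption A₂ = 0.161 × 288.156 / 5.88 = 7.890 sabins.
Absorption to add: 7.890 − 5.153 = 2.737 sabins.
Each m² of panel replacing the walls (plaster on lath) adds (0.69 − 0.02) = 0.67 sabins.
Panel area = 2.737 / 0.67 = 4.1 m².

4.1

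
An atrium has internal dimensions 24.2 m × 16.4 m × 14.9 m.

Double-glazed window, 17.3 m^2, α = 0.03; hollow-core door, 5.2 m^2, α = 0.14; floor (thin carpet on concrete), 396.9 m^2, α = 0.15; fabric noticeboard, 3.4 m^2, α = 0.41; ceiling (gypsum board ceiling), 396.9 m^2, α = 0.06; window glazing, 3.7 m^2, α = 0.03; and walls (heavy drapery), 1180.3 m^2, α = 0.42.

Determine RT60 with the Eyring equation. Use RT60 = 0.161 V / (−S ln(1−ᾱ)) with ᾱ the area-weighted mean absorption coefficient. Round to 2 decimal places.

1.39 sec

Total surface area S = 17.3 + 5.2 + 396.9 + 3.4 + 396.9 + 3.7 + 1180.3 = 2003.7 m^2.
Absorption A = 17.3·0.03 + 5.2·0.14 + 396.9·0.15 + 3.4·0.41 + 396.9·0.06 + 3.7·0.03 + 1180.3·0.42 = 581.827 sabins.
Mean coefficient ᾱ = A/S = 0.2904.
Eyring denominator: −S ln(1−ᾱ) = 687.377.
V = 24.2 × 16.4 × 14.9 = 5913.512 m³.
RT60 = 0.161 × 5913.512 / 687.377 = 1.39 s.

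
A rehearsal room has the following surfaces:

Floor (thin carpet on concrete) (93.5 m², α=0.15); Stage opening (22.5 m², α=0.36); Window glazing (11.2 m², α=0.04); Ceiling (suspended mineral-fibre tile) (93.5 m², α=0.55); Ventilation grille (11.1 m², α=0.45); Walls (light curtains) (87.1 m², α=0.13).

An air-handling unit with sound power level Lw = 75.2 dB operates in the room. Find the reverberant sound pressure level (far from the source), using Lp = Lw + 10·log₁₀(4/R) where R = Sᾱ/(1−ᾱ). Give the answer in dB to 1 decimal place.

60.2 dB

A = 90.316 sabins; S = 318.9 m².
ᾱ = 90.316/318.9 = 0.2832; R = Sᾱ/(1−ᾱ) = 90.316/(1−0.2832) = 125.999 m².
Lp = Lw + 10 log₁₀(4/R) = 75.2 -14.98 = 60.2 dB.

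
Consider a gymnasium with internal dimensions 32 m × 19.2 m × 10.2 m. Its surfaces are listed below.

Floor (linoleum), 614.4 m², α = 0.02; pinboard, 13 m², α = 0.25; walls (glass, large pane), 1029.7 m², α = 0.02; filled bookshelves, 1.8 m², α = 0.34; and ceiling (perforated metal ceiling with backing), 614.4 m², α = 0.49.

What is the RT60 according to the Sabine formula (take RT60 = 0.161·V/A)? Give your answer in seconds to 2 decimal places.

Equivalent absorption area: A = 614.4×0.02 + 13×0.25 + 1029.7×0.02 + 1.8×0.34 + 614.4×0.49 = 337.800 m².
V = 32·19.2·10.2 = 6266.88 m³.
RT60 = 0.161 · V / A = 0.161 × 6266.88 / 337.800 = 2.99 s.

2.99 s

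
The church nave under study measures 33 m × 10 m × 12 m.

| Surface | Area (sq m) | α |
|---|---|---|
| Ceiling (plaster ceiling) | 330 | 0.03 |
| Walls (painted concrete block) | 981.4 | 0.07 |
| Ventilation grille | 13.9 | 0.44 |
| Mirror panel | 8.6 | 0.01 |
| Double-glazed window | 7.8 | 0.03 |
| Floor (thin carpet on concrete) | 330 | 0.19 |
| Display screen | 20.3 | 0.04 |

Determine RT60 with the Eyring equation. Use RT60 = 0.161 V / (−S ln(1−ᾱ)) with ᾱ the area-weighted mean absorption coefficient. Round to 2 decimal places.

4.10 seconds

S = Σ Sᵢ = 1692.0 sq m.
Absorption A = 330·0.03 + 981.4·0.07 + 13.9·0.44 + 8.6·0.01 + 7.8·0.03 + 330·0.19 + 20.3·0.04 = 148.546 sabins.
ᾱ = 148.546 / 1692.0 = 0.0878.
Eyring denominator: −S ln(1−ᾱ) = 155.488.
V = 33 × 10 × 12 = 3960 m³.
T = 0.161·V/[−S·ln(1−ᾱ)] = 0.161·3960/155.488 = 4.10 s.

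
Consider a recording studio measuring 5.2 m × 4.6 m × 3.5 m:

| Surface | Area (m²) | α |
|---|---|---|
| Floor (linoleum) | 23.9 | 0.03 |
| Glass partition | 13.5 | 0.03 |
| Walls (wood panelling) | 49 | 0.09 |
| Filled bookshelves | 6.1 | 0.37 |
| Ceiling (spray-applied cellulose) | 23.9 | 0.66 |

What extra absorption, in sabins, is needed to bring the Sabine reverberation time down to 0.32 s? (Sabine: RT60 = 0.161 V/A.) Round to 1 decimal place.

18.6 sabins

Equivalent absorption area: A₁ = 23.9×0.03 + 13.5×0.03 + 49×0.09 + 6.1×0.37 + 23.9×0.66 = 23.563 m².
For T = 0.32 s, need A₂ = 0.161·V/T = 0.161·83.72/0.32 = 42.122 sabins.
Shortfall: 42.122 − 23.563 = 18.6 sabins.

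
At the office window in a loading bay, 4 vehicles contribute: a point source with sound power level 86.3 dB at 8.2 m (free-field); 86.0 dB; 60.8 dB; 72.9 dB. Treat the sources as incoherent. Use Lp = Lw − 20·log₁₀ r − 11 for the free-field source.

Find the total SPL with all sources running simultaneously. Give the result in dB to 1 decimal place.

Source at 8.2 m: Lp = 86.3 − 20·log₁₀(8.2) − 11 = 57.0 dB.
Converting to relative power and adding: 10^(57.0/10) + 10^(86.0/10) + 10^(60.8/10) + 10^(72.9/10) = 4.193e+08.
Back to dB: 10·log₁₀ Σ = 86.2 dB.

86.2 dB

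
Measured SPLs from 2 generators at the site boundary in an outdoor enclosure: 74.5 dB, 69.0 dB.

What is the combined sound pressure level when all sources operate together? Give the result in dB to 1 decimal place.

Sum in the linear (power) domain: Σ 10^(Lᵢ/10) = 10^(74.5/10) + 10^(69.0/10) = 3.613e+07.
Combined level = 10 log₁₀(3.613e+07) = 75.6 dB.

75.6 dB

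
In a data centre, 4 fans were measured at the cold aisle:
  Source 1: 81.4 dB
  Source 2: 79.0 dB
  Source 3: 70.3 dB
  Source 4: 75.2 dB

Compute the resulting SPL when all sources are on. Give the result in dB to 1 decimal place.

84.2 dB

Converting to relative power and adding: 10^(81.4/10) + 10^(79.0/10) + 10^(70.3/10) + 10^(75.2/10) = 2.613e+08.
Combined level = 10 log₁₀(2.613e+08) = 84.2 dB.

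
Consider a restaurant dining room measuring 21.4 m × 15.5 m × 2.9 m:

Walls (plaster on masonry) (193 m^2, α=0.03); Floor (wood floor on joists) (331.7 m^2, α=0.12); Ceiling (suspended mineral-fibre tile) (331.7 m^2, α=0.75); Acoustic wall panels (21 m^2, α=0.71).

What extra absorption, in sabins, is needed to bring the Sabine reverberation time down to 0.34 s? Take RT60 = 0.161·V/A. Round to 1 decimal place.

A₁ = Σ Sᵢαᵢ = 193×0.03 + 331.7×0.12 + 331.7×0.75 + 21×0.71 = 309.279 sabins.
For T = 0.34 s, need A₂ = 0.161·V/T = 0.161·961.93/0.34 = 455.502 sabins.
Shortfall: 455.502 − 309.279 = 146.2 sabins.

146.2 sabins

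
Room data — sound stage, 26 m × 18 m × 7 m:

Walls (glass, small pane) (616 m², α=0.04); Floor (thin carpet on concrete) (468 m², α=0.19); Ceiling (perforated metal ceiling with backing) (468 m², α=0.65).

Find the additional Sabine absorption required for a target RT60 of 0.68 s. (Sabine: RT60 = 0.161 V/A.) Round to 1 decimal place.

357.9 sabins

Summing Sᵢαᵢ: 24.640 + 88.920 + 304.200 → A₁ = 417.760 sabins.
Target A₂ = 0.161·3276/0.68 = 775.641 sabins (V = 3276 m³).
Additional absorption ΔA = 775.641 − 417.760 = 357.9 sabins.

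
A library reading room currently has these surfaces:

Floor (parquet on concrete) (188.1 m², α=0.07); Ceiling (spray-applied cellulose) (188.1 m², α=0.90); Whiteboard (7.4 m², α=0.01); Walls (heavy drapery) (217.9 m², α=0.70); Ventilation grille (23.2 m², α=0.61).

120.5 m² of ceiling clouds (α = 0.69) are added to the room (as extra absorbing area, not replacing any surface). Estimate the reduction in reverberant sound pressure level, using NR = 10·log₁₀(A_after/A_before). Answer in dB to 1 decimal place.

Equivalent absorption area: A_before = 188.1·0.07 + 188.1·0.90 + 7.4·0.01 + 217.9·0.70 + 23.2·0.61 = 349.213 m².
Treatment contributes 120.5·0.69 = 83.145 sabins.
A_after = 349.213 + 83.145 = 432.358 sabins.
NR = 10·log₁₀(432.358/349.213) = 0.9 dB.

0.9 dB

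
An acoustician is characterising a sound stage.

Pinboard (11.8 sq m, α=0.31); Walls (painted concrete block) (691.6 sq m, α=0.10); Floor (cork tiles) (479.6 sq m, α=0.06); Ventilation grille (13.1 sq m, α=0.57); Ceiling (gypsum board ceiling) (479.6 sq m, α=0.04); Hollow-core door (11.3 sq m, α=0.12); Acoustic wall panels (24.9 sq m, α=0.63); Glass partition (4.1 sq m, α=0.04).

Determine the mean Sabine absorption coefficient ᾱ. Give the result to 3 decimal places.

Total surface area S = 1716.0 sq m.
Σ(Sᵢαᵢ) = 11.8×0.31 + 691.6×0.10 + 479.6×0.06 + 13.1×0.57 + 479.6×0.04 + 11.3×0.12 + 24.9×0.63 + 4.1×0.04 = 145.452.
ᾱ = A/S = 0.085.

0.085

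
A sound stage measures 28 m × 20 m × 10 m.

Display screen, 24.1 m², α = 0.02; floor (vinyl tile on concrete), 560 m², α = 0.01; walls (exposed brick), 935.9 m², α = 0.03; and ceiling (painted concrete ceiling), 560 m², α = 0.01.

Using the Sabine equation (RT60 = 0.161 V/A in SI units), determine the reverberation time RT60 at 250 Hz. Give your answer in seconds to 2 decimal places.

22.68 s

A = Σ Sᵢαᵢ = 24.1×0.02 + 560×0.01 + 935.9×0.03 + 560×0.01 = 39.759 sabins.
Volume V = 28 × 20 × 10 = 5600 m³.
T = 0.161 V/A = 0.161·5600/39.759 = 22.68 s.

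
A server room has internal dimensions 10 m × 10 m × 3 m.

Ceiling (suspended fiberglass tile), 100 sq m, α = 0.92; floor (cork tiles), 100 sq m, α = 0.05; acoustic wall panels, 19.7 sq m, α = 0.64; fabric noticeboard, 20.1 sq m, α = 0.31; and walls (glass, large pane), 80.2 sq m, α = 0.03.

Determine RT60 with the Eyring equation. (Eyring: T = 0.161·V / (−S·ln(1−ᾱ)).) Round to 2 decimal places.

0.33 sec

Total surface area S = 100 + 100 + 19.7 + 20.1 + 80.2 = 320.0 sq m.
Σ(Sᵢαᵢ) = 100×0.92 + 100×0.05 + 19.7×0.64 + 20.1×0.31 + 80.2×0.03 = 118.245.
Mean coefficient ᾱ = A/S = 0.3695.
−S·ln(1−ᾱ) = −320.0 × ln(1 − 0.3695) = 147.597.
V = 10 × 10 × 3 = 300 m³.
T = 0.161·V/[−S·ln(1−ᾱ)] = 0.161·300/147.597 = 0.33 s.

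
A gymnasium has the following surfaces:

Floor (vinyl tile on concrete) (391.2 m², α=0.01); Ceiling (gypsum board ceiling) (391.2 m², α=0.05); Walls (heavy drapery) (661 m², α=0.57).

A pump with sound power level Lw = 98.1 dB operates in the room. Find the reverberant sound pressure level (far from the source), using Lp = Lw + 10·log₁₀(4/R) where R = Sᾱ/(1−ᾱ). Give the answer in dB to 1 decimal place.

A = 400.242 sabins; S = 1443.4 m².
ᾱ = 0.2773, so room constant R = A/(1−ᾱ) = 553.815 m².
Lp = 98.1 + 10·log₁₀(4/553.815) = 98.1 + (-21.41) = 76.7 dB.

76.7 dB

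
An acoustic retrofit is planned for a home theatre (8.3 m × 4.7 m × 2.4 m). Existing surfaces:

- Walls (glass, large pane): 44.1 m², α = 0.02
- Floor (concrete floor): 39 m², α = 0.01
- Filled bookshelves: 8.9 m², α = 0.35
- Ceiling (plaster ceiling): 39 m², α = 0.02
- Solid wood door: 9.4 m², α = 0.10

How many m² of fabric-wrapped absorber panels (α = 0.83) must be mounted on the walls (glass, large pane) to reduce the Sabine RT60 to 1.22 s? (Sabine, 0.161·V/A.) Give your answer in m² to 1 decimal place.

7.7

A₁ = Σ Sᵢαᵢ = 44.1×0.02 + 39×0.01 + 8.9×0.35 + 39×0.02 + 9.4×0.10 = 6.107 sabins.
V = 93.624 m³. Target absorption A₂ = 0.161 × 93.624 / 1.22 = 12.355 sabins.
ΔA needed = 12.355 − 6.107 = 6.248 sabins.
Each m² of panel replacing the walls (glass, large pane) adds (0.83 − 0.02) = 0.81 sabins.
Area = ΔA/Δα = 6.248/0.81 = 7.7 m².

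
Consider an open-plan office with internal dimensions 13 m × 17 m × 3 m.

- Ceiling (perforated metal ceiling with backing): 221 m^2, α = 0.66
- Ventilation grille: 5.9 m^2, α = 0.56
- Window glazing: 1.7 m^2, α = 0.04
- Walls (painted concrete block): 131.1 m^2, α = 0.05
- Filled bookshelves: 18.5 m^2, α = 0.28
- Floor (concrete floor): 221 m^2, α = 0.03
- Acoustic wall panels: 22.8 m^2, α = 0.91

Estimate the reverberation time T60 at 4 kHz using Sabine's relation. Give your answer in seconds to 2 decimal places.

0.57 seconds

Equivalent absorption area: A = 221*0.66 + 5.9*0.56 + 1.7*0.04 + 131.1*0.05 + 18.5*0.28 + 221*0.03 + 22.8*0.91 = 188.345 m^2.
Volume V = 13 × 17 × 3 = 663 m³.
RT60 = 0.161 · V / A = 0.161 × 663 / 188.345 = 0.57 s.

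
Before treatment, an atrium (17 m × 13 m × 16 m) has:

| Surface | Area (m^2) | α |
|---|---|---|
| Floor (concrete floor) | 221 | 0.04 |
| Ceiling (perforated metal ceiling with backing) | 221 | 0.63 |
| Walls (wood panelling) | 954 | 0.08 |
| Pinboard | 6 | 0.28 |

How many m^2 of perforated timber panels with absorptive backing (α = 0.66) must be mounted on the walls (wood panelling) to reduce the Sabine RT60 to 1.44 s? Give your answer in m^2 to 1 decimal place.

291.9

Total absorption A₁ = 221·0.04 + 221·0.63 + 954·0.08 + 6·0.28
  = 8.840 + 139.230 + 76.320 + 1.680 = 226.070 m^2 sabins.
V = 3536 m³. Target absorption A₂ = 0.161 × 3536 / 1.44 = 395.344 sabins.
ΔA needed = 395.344 − 226.070 = 169.274 sabins.
Net gain per m^2: Δα = 0.66 − 0.08 = 0.58.
Panel area = 169.274 / 0.58 = 291.9 m^2.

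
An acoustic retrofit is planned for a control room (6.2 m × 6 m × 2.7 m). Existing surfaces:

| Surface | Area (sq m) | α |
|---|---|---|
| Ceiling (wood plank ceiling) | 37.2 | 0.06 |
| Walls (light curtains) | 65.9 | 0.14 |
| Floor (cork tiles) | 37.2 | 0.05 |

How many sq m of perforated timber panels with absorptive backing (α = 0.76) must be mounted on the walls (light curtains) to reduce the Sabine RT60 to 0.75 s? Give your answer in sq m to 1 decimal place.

Summing Sᵢαᵢ: 2.232 + 9.226 + 1.860 → A₁ = 13.318 sabins.
V = 100.44 m³. Target absorption A₂ = 0.161 × 100.44 / 0.75 = 21.561 sabins.
Absorption to add: 21.561 − 13.318 = 8.243 sabins.
Each sq m of panel replacing the walls (light curtains) adds (0.76 − 0.14) = 0.62 sabins.
Panel area = 8.243 / 0.62 = 13.3 sq m.

13.3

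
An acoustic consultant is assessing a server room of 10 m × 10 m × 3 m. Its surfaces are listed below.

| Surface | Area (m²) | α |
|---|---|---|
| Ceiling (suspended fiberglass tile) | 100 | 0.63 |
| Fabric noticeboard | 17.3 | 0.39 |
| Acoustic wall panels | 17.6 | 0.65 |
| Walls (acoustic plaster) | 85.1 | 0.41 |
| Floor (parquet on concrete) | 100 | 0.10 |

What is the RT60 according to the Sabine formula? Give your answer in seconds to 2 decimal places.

Equivalent absorption area: A = 100×0.63 + 17.3×0.39 + 17.6×0.65 + 85.1×0.41 + 100×0.10 = 126.078 m².
Volume V = 10 × 10 × 3 = 300 m³.
T = 0.161 V/A = 0.161·300/126.078 = 0.38 s.

0.38 sec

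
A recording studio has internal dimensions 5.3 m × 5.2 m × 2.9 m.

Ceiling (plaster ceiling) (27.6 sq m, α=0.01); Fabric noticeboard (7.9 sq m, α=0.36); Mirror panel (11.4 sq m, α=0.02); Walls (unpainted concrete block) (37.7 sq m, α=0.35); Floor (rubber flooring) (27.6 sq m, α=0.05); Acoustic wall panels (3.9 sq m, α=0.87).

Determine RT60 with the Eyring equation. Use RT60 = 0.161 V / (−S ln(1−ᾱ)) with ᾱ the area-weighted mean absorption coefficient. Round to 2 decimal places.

S = Σ Sᵢ = 116.1 sq m.
Σ(Sᵢαᵢ) = 27.6·0.01 + 7.9·0.36 + 11.4·0.02 + 37.7·0.35 + 27.6·0.05 + 3.9·0.87 = 21.316.
ᾱ = 21.316 / 116.1 = 0.1836.
Eyring denominator: −S ln(1−ᾱ) = 23.551.
V = 5.3 × 5.2 × 2.9 = 79.924 m³.
T = 0.161·V/[−S·ln(1−ᾱ)] = 0.161·79.924/23.551 = 0.55 s.

0.55 s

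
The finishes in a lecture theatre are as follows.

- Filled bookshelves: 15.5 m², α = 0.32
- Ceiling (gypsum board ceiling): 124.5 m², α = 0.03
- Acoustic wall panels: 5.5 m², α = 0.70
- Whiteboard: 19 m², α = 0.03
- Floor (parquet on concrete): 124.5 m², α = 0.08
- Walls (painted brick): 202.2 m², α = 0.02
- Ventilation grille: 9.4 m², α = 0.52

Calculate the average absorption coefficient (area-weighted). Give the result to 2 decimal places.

0.06

Total surface area S = 500.6 m².
A = 15.5×0.32 + 124.5×0.03 + 5.5×0.70 + 19×0.03 + 124.5×0.08 + 202.2×0.02 + 9.4×0.52 = 32.007 sabins.
ᾱ = 32.007 / 500.6 = 0.06.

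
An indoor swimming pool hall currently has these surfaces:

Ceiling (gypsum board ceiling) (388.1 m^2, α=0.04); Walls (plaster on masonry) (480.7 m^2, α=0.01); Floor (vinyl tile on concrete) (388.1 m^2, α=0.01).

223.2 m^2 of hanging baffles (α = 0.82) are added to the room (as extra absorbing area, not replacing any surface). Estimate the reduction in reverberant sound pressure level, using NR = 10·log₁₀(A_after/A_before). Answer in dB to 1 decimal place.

9.3 dB

Equivalent absorption area: A_before = 388.1×0.04 + 480.7×0.01 + 388.1×0.01 = 24.212 m^2.
Treatment contributes 223.2·0.82 = 183.024 sabins.
A_after = 24.212 + 183.024 = 207.236 sabins.
Reduction = 10 log₁₀(A_after/A_before) = 10 log₁₀(8.5592) = 9.3 dB.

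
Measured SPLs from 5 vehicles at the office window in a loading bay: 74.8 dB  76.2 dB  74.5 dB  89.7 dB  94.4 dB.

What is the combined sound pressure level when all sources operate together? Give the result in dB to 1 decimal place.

95.8 dB

Converting to relative power and adding: 10^(74.8/10) + 10^(76.2/10) + 10^(74.5/10) + 10^(89.7/10) + 10^(94.4/10) = 3.788e+09.
Combined level = 10 log₁₀(3.788e+09) = 95.8 dB.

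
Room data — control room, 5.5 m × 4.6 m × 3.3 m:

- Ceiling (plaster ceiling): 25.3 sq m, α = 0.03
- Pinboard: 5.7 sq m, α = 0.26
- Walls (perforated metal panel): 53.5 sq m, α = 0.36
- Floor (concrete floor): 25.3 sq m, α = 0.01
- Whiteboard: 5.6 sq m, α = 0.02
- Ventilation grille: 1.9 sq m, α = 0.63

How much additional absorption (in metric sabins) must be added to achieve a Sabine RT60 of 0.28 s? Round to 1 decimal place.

Equivalent absorption area: A₁ = 25.3*0.03 + 5.7*0.26 + 53.5*0.36 + 25.3*0.01 + 5.6*0.02 + 1.9*0.63 = 23.063 sq m.
V = 83.49 m³. Required absorption A₂ = 0.161 × 83.49 / 0.28 = 48.007 sabins.
ΔA = A₂ − A₁ = 48.007 − 23.063 = 24.9 sabins.

24.9 sabins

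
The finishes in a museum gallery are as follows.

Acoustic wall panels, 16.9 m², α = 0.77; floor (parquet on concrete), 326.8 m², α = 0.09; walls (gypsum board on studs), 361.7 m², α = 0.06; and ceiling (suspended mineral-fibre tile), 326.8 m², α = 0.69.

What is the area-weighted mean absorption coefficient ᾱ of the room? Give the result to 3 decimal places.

S = Σ Sᵢ = 16.9 + 326.8 + 361.7 + 326.8 = 1032.2 m².
Σ(Sᵢαᵢ) = 16.9·0.77 + 326.8·0.09 + 361.7·0.06 + 326.8·0.69 = 289.619.
ᾱ = 289.619 / 1032.2 = 0.281.

0.281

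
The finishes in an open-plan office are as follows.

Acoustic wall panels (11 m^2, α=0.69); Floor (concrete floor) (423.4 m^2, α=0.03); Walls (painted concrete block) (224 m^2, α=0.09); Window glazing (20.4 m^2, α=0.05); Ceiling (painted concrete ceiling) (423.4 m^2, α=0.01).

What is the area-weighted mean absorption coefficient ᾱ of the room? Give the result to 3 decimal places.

0.041

Total surface area S = 1102.2 m^2.
Σ(Sᵢαᵢ) = 11×0.69 + 423.4×0.03 + 224×0.09 + 20.4×0.05 + 423.4×0.01 = 45.706.
ᾱ = 45.706 / 1102.2 = 0.041.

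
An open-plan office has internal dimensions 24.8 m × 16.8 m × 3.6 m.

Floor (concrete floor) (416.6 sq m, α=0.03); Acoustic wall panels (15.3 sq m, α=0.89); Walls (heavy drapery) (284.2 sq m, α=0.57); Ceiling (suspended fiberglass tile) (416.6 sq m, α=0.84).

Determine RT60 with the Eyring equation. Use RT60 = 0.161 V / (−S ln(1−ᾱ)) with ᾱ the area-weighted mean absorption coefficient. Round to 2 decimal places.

0.33 sec

S = Σ Sᵢ = 1132.7 sq m.
Σ(Sᵢαᵢ) = 416.6×0.03 + 15.3×0.89 + 284.2×0.57 + 416.6×0.84 = 538.053.
Mean coefficient ᾱ = A/S = 0.4750.
−S·ln(1−ᾱ) = −1132.7 × ln(1 − 0.4750) = 729.863.
V = 24.8 × 16.8 × 3.6 = 1499.904 m³.
T = 0.161·V/[−S·ln(1−ᾱ)] = 0.161·1499.904/729.863 = 0.33 s.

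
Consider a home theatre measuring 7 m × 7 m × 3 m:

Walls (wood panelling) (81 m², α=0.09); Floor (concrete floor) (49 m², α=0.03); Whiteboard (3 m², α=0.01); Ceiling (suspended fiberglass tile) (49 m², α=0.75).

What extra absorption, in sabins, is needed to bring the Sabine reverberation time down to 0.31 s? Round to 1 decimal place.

30.8 sabins

Equivalent absorption area: A₁ = 81·0.09 + 49·0.03 + 3·0.01 + 49·0.75 = 45.540 m².
Target A₂ = 0.161·147/0.31 = 76.345 sabins (V = 147 m³).
Shortfall: 76.345 − 45.540 = 30.8 sabins.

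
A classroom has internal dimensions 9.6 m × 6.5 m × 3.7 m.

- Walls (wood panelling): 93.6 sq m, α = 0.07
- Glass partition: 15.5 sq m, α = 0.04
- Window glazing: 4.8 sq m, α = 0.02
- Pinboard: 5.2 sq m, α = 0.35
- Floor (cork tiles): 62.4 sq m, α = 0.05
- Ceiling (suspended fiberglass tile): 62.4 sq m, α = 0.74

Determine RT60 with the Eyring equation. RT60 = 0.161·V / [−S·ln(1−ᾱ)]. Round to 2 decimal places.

0.56 sec

S = Σ Sᵢ = 243.9 sq m.
Absorption A = 93.6×0.07 + 15.5×0.04 + 4.8×0.02 + 5.2×0.35 + 62.4×0.05 + 62.4×0.74 = 58.384 sabins.
Mean coefficient ᾱ = A/S = 0.2394.
−S·ln(1−ᾱ) = −243.9 × ln(1 − 0.2394) = 66.743.
V = 9.6 × 6.5 × 3.7 = 230.88 m³.
T = 0.161·V/[−S·ln(1−ᾱ)] = 0.161·230.88/66.743 = 0.56 s.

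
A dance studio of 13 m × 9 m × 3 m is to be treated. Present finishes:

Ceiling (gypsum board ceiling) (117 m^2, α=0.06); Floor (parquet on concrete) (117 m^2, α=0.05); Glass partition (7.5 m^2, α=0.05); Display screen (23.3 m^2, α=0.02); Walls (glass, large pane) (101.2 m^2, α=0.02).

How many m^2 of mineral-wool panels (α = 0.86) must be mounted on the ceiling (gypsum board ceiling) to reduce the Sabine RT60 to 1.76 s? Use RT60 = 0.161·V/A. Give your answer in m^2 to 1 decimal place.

A₁ = Σ Sᵢαᵢ = 117·0.06 + 117·0.05 + 7.5·0.05 + 23.3·0.02 + 101.2·0.02 = 15.735 sabins.
V = 351 m³. Target absorption A₂ = 0.161 × 351 / 1.76 = 32.109 sabins.
ΔA needed = 32.109 − 15.735 = 16.374 sabins.
Net gain per m^2: Δα = 0.86 − 0.06 = 0.80.
Panel area = 16.374 / 0.80 = 20.5 m^2.

20.5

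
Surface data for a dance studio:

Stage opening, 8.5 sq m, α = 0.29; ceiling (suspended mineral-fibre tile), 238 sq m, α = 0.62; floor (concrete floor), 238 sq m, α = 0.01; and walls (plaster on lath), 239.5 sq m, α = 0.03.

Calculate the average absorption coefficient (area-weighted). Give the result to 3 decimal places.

0.220

S = Σ Sᵢ = 8.5 + 238 + 238 + 239.5 = 724.0 sq m.
Σ(Sᵢαᵢ) = 8.5·0.29 + 238·0.62 + 238·0.01 + 239.5·0.03 = 159.590.
ᾱ = A/S = 0.220.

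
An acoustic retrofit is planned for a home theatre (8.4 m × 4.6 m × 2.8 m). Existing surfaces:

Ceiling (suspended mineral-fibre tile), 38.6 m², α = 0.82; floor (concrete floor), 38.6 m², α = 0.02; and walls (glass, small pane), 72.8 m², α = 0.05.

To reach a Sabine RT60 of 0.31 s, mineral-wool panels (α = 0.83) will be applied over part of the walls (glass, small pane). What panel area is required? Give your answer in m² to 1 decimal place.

25.8

Total absorption A₁ = 38.6*0.82 + 38.6*0.02 + 72.8*0.05
  = 31.652 + 0.772 + 3.640 = 36.064 m² sabins.
V = 108.192 m³. Target absorption A₂ = 0.161 × 108.192 / 0.31 = 56.190 sabins.
Absorption to add: 56.190 − 36.064 = 20.126 sabins.
Net gain per m²: Δα = 0.83 − 0.05 = 0.78.
Area = ΔA/Δα = 20.126/0.78 = 25.8 m².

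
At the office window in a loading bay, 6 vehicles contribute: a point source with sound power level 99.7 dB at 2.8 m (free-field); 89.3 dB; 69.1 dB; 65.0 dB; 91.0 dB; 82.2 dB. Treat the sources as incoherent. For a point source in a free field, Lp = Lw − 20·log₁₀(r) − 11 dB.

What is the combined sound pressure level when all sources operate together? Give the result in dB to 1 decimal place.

93.8 dB

Source at 2.8 m: Lp = 99.7 − 20·log₁₀(2.8) − 11 = 79.8 dB.
Sum in the linear (power) domain: Σ 10^(Lᵢ/10) = 10^(79.8/10) + 10^(89.3/10) + 10^(69.1/10) + 10^(65.0/10) + 10^(91.0/10) + 10^(82.2/10) = 2.383e+09.
Combined level = 10 log₁₀(2.383e+09) = 93.8 dB.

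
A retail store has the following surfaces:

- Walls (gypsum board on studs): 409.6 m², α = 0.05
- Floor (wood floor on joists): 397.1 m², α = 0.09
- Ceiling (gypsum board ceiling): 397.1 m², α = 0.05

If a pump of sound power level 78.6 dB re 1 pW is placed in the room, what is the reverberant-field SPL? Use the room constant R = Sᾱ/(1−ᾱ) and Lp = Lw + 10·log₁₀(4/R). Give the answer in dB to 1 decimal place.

65.5 dB

A = 76.074 sabins; S = 1203.8 m².
ᾱ = 76.074/1203.8 = 0.0632; R = Sᾱ/(1−ᾱ) = 76.074/(1−0.0632) = 81.206 m².
Lp = Lw + 10 log₁₀(4/R) = 78.6 -13.08 = 65.5 dB.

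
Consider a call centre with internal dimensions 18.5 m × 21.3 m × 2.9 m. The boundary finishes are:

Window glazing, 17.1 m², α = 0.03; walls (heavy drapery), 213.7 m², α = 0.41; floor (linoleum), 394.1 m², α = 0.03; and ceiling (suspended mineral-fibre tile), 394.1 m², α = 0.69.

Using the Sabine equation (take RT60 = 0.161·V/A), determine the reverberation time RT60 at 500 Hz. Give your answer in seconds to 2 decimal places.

0.49 seconds

A = Σ Sᵢαᵢ = 17.1·0.03 + 213.7·0.41 + 394.1·0.03 + 394.1·0.69 = 371.882 sabins.
V = 18.5·21.3·2.9 = 1142.745 m³.
T = 0.161 V/A = 0.161·1142.745/371.882 = 0.49 s.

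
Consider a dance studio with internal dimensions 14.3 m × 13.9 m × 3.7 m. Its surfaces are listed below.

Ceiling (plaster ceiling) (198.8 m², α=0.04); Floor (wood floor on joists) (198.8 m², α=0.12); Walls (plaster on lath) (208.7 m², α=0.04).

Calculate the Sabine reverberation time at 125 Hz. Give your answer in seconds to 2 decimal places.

2.95 s

Summing Sᵢαᵢ: 7.952 + 23.856 + 8.348 → A = 40.156 sabins.
Room volume: 735.449 m³.
Sabine: RT60 = 0.161 × 735.449 / 40.156 = 2.95 s.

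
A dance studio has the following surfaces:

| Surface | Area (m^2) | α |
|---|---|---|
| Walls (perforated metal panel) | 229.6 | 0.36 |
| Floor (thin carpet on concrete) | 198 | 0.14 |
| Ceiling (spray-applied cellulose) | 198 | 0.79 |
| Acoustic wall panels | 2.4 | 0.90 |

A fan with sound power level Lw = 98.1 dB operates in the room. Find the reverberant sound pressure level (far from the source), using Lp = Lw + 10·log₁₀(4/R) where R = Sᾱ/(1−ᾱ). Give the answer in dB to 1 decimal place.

Σ(Sᵢαᵢ) = 229.6·0.36 + 198·0.14 + 198·0.79 + 2.4·0.90 = 268.956; total area S = 628.0 m^2.
ᾱ = 0.4283, so room constant R = A/(1−ᾱ) = 470.450 m^2.
Lp = 98.1 + 10·log₁₀(4/470.450) = 98.1 + (-20.70) = 77.4 dB.

77.4 dB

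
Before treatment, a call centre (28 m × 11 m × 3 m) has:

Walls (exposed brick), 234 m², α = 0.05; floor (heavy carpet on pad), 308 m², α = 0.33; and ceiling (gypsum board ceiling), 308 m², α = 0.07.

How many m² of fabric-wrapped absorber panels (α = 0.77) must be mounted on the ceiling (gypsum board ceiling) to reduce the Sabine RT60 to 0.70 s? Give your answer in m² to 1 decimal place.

110.9

A₁ = Σ Sᵢαᵢ = 234×0.05 + 308×0.33 + 308×0.07 = 134.900 sabins.
Required A₂ = 0.161·924/0.70 = 212.520 sabins.
ΔA needed = 212.520 − 134.900 = 77.620 sabins.
Net gain per m²: Δα = 0.77 − 0.07 = 0.70.
Area = ΔA/Δα = 77.620/0.70 = 110.9 m².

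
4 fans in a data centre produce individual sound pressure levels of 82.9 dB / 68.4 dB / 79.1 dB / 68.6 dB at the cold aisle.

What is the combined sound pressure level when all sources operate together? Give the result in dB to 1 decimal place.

Sum in the linear (power) domain: Σ 10^(Lᵢ/10) = 10^(82.9/10) + 10^(68.4/10) + 10^(79.1/10) + 10^(68.6/10) = 2.904e+08.
Combined level = 10 log₁₀(2.904e+08) = 84.6 dB.

84.6 dB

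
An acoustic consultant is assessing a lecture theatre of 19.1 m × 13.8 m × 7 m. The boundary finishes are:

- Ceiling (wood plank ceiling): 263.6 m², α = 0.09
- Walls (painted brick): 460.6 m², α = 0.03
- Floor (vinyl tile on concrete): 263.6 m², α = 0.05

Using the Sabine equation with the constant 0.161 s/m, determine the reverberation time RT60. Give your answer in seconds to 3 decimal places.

Total absorption A = 263.6*0.09 + 460.6*0.03 + 263.6*0.05
  = 23.724 + 13.818 + 13.180 = 50.722 m² sabins.
Volume V = 19.1 × 13.8 × 7 = 1845.06 m³.
T = 0.161 V/A = 0.161·1845.06/50.722 = 5.857 s.

5.857 sec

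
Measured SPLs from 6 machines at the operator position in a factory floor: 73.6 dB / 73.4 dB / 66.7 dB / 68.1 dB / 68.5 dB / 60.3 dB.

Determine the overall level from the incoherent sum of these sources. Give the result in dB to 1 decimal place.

Sum in the linear (power) domain: Σ 10^(Lᵢ/10) = 10^(73.6/10) + 10^(73.4/10) + 10^(66.7/10) + 10^(68.1/10) + 10^(68.5/10) + 10^(60.3/10) = 6.407e+07.
L_total = 10·log₁₀(6.407e+07) = 78.1 dB.

78.1 dB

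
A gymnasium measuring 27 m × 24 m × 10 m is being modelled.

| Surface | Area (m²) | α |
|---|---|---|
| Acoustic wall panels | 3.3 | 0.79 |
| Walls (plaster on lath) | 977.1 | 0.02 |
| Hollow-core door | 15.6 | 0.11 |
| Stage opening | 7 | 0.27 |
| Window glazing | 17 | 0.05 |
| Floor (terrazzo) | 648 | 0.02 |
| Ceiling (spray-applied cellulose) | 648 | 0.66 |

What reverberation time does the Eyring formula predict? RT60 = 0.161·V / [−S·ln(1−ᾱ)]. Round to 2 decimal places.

2.00 seconds

Total surface area S = 3.3 + 977.1 + 15.6 + 7 + 17 + 648 + 648 = 2316.0 m².
Σ(Sᵢαᵢ) = 3.3×0.79 + 977.1×0.02 + 15.6×0.11 + 7×0.27 + 17×0.05 + 648×0.02 + 648×0.66 = 467.245.
ᾱ = 467.245 / 2316.0 = 0.2017.
−S·ln(1−ᾱ) = −2316.0 × ln(1 − 0.2017) = 521.727.
V = 27 × 24 × 10 = 6480 m³.
T = 0.161·V/[−S·ln(1−ᾱ)] = 0.161·6480/521.727 = 2.00 s.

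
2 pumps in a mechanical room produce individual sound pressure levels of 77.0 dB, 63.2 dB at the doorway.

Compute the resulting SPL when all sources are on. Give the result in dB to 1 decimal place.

77.2 dB

Σ 10^(Lᵢ/10) = 5.221e+07.
Back to dB: 10·log₁₀ Σ = 77.2 dB.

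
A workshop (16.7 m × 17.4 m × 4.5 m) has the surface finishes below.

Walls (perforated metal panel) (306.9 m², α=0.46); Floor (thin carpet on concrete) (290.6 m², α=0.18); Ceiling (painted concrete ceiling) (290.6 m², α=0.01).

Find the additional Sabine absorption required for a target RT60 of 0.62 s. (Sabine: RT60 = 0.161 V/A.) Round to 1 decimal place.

A₁ = Σ Sᵢαᵢ = 306.9×0.46 + 290.6×0.18 + 290.6×0.01 = 196.388 sabins.
Target A₂ = 0.161·1307.61/0.62 = 339.557 sabins (V = 1307.61 m³).
Additional absorption ΔA = 339.557 − 196.388 = 143.2 sabins.

143.2 sabins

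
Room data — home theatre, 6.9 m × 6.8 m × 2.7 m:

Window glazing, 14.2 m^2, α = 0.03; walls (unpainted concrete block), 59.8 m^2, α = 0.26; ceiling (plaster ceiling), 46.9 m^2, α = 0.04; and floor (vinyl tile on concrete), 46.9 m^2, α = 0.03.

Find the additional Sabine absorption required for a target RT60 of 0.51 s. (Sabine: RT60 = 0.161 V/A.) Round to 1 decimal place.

Summing Sᵢαᵢ: 0.426 + 15.548 + 1.876 + 1.407 → A₁ = 19.257 sabins.
Target A₂ = 0.161·126.684/0.51 = 39.992 sabins (V = 126.684 m³).
Additional absorption ΔA = 39.992 − 19.257 = 20.7 sabins.

20.7 sabins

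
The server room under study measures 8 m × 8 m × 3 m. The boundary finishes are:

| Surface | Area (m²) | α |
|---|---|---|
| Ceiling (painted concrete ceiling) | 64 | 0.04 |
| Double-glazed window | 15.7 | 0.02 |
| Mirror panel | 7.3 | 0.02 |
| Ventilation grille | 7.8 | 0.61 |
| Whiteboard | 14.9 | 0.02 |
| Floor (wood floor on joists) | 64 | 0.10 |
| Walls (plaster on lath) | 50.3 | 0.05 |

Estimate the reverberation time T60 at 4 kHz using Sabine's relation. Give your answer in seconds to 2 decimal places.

1.82 seconds

A = Σ Sᵢαᵢ = 64*0.04 + 15.7*0.02 + 7.3*0.02 + 7.8*0.61 + 14.9*0.02 + 64*0.10 + 50.3*0.05 = 16.991 sabins.
V = 8·8·3 = 192 m³.
Sabine: RT60 = 0.161 × 192 / 16.991 = 1.82 s.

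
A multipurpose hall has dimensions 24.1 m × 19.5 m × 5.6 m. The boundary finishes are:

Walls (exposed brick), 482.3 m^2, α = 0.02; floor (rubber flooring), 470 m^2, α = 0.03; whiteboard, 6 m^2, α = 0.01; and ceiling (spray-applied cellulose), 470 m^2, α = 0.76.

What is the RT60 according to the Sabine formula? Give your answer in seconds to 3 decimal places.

Total absorption A = 482.3*0.02 + 470*0.03 + 6*0.01 + 470*0.76
  = 9.646 + 14.100 + 0.060 + 357.200 = 381.006 m^2 sabins.
Volume V = 24.1 × 19.5 × 5.6 = 2631.72 m³.
T = 0.161 V/A = 0.161·2631.72/381.006 = 1.112 s.

1.112 s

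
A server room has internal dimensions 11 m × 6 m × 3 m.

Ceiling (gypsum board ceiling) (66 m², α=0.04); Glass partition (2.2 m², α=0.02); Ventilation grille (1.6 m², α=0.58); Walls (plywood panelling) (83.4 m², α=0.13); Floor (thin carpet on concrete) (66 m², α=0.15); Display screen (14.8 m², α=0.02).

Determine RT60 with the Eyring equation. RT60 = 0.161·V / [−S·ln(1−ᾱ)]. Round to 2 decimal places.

S = Σ Sᵢ = 234.0 m².
Σ(Sᵢαᵢ) = 66×0.04 + 2.2×0.02 + 1.6×0.58 + 83.4×0.13 + 66×0.15 + 14.8×0.02 = 24.650.
ᾱ = 24.650 / 234.0 = 0.1053.
−S·ln(1−ᾱ) = −234.0 × ln(1 − 0.1053) = 26.036.
V = 11 × 6 × 3 = 198 m³.
RT60 = 0.161 × 198 / 26.036 = 1.22 s.

1.22 sec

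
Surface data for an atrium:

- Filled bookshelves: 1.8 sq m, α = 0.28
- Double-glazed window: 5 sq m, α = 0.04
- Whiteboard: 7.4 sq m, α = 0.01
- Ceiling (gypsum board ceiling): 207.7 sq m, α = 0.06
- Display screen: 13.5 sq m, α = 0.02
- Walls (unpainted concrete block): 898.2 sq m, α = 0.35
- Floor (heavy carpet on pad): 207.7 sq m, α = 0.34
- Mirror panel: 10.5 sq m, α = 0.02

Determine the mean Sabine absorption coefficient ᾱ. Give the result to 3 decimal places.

0.295

Total surface area S = 1351.8 sq m.
Σ(Sᵢαᵢ) = 1.8*0.28 + 5*0.04 + 7.4*0.01 + 207.7*0.06 + 13.5*0.02 + 898.2*0.35 + 207.7*0.34 + 10.5*0.02 = 398.708.
ᾱ = 398.708 / 1351.8 = 0.295.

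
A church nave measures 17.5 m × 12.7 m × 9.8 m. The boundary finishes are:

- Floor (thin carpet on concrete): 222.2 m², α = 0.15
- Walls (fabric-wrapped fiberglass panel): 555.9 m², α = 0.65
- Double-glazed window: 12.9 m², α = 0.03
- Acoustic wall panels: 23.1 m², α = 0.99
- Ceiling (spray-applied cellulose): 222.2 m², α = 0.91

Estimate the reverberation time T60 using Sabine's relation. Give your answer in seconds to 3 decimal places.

0.565 s

Total absorption A = 222.2×0.15 + 555.9×0.65 + 12.9×0.03 + 23.1×0.99 + 222.2×0.91
  = 33.330 + 361.335 + 0.387 + 22.869 + 202.202 = 620.123 m² sabins.
Room volume: 2178.05 m³.
RT60 = 0.161 · V / A = 0.161 × 2178.05 / 620.123 = 0.565 s.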